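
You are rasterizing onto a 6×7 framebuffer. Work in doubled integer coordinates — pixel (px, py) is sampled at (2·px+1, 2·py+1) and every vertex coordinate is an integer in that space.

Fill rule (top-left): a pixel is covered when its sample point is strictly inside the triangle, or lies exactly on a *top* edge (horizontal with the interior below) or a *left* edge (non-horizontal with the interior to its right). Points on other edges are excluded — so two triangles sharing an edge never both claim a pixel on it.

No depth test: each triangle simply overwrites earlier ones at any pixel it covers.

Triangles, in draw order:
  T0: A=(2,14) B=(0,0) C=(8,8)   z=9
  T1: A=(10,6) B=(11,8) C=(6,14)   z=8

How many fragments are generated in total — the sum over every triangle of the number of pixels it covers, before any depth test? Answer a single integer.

T0:
  2·area = 96
  edge (2, 14)→(0, 0): d=(-2,-14) top-left  bias=+0
  edge (0, 0)→(8, 8): d=(8,8) right/bottom  bias=-1
  edge (8, 8)→(2, 14): d=(-6,6) right/bottom  bias=-1
    (0,0)@(1, 1): e=[12,0,84] → ·  [on edge]
    (0,1)@(1, 3): e=[8,16,72] → #
    (1,1)@(3, 3): e=[36,0,60] → ·  [on edge]
    (0,2)@(1, 5): e=[4,32,60] → #
    (1,2)@(3, 5): e=[32,16,48] → #
    (2,2)@(5, 5): e=[60,0,36] → ·  [on edge]
    (5,2)@(11, 5): e=[144,-48,0] → ·  [on edge]
    (0,3)@(1, 7): e=[0,48,48] → #  [on edge]
    (2,3)@(5, 7): e=[56,16,24] → #
    (3,3)@(7, 7): e=[84,0,12] → ·  [on edge]
    (4,3)@(9, 7): e=[112,-16,0] → ·  [on edge]
    (0,4)@(1, 9): e=[-4,64,36] → ·
    (3,4)@(7, 9): e=[80,16,0] → ·  [on edge]
    (4,4)@(9, 9): e=[108,0,-12] → ·  [on edge]
    (2,5)@(5, 11): e=[48,48,0] → ·  [on edge]
    (5,5)@(11, 11): e=[132,0,-36] → ·  [on edge]
    (1,6)@(3, 13): e=[16,80,0] → ·  [on edge]
  covered (9 px):
    · · · · · ·
    # · · · · ·
    # # · · · ·
    # # # · · ·
    · # # · · ·
    · # · · · ·
    · · · · · ·
T1:
  2·area = 16
  edge (10, 6)→(11, 8): d=(1,2) right/bottom  bias=-1
  edge (11, 8)→(6, 14): d=(-5,6) right/bottom  bias=-1
  edge (6, 14)→(10, 6): d=(4,-8) top-left  bias=+0
    (4,4)@(9, 9): e=[5,7,4] → #
    (5,4)@(11, 9): e=[1,-5,20] → ·
    (4,5)@(9, 11): e=[7,-3,12] → ·
  covered (1 px):
    · · · · · ·
    · · · · · ·
    · · · · · ·
    · · · · · ·
    · · · · # ·
    · · · · · ·
    · · · · · ·

Final: 10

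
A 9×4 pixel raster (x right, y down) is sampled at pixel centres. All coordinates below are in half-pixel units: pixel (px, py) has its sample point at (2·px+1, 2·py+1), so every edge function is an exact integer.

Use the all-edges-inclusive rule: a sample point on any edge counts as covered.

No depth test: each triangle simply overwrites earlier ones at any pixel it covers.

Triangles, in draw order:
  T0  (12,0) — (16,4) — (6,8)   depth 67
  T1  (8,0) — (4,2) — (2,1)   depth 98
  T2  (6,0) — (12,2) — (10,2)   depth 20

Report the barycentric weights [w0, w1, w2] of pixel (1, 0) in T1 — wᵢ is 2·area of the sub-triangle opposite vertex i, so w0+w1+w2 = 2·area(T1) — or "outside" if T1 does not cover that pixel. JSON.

T0:
  2·area = 56
  edge (12, 0)→(16, 4): d=(4,4) inclusive
  edge (16, 4)→(6, 8): d=(-10,4) inclusive
  edge (6, 8)→(12, 0): d=(6,-8) inclusive
    (6,0)@(13, 1): e=[0,42,14] → X  [on edge]
    (7,0)@(15, 1): e=[-8,34,30] → .
    (5,1)@(11, 3): e=[16,30,10] → X
    (7,1)@(15, 3): e=[0,14,42] → X  [on edge]
    (8,1)@(17, 3): e=[-8,6,58] → .
    (4,2)@(9, 5): e=[32,18,6] → X
    (7,2)@(15, 5): e=[8,-6,54] → .
    (8,2)@(17, 5): e=[0,-14,70] → .  [on edge]
    (3,3)@(7, 7): e=[48,6,2] → X
    (4,3)@(9, 7): e=[40,-2,18] → .
    (5,3)@(11, 7): e=[32,-10,34] → .
    (6,3)@(13, 7): e=[24,-18,50] → .
  covered (8 px):
    . . . . . . X . .
    . . . . . X X X .
    . . . . X X X . .
    . . . X . . . . .
T1:
  2·area = 8
  edge (8, 0)→(4, 2): d=(-4,2) inclusive
  edge (4, 2)→(2, 1): d=(-2,-1) inclusive
  edge (2, 1)→(8, 0): d=(6,-1) inclusive
    (1,0)@(3, 1): e=[6,1,1] → X
    (2,0)@(5, 1): e=[2,3,3] → X
    (3,0)@(7, 1): e=[-2,5,5] → .
    (1,1)@(3, 3): e=[-2,-3,13] → .
    (2,1)@(5, 3): e=[-6,-1,15] → .
  covered (2 px):
    . X X . . . . . .
    . . . . . . . . .
    . . . . . . . . .
    . . . . . . . . .
T2:
  2·area = 4
  edge (6, 0)→(12, 2): d=(6,2) inclusive
  edge (12, 2)→(10, 2): d=(-2,0) inclusive
  edge (10, 2)→(6, 0): d=(-4,-2) inclusive
    (4,0)@(9, 1): e=[0,2,2] → X  [on edge]
    (5,0)@(11, 1): e=[-4,2,6] → .
    (4,1)@(9, 3): e=[12,-2,-6] → .
    (7,1)@(15, 3): e=[0,-2,6] → .  [on edge]
  covered (1 px):
    . . . . X . . . .
    . . . . . . . . .
    . . . . . . . . .
    . . . . . . . . .

Final: [1,1,6]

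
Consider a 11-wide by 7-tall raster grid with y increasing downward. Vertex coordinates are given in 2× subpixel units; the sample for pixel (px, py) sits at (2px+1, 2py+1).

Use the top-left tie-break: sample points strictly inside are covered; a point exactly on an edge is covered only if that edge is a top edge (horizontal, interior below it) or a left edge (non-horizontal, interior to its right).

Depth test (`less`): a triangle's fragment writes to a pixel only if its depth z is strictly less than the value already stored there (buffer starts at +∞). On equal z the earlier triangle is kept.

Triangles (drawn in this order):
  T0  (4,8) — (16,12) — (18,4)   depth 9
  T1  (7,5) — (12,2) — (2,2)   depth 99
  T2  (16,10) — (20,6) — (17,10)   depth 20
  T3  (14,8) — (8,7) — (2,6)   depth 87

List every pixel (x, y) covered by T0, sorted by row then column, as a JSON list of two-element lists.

T0:
  2·area = 104  (B↔C swapped to make it positive)
  edge (4, 8)→(18, 4): d=(14,-4) top-left  bias=+0
  edge (18, 4)→(16, 12): d=(-2,8) right/bottom  bias=-1
  edge (16, 12)→(4, 8): d=(-12,-4) top-left  bias=+0
    (7,2)@(15, 5): e=[2,22,80] → #
    (8,2)@(17, 5): e=[10,6,88] → #
    (9,2)@(19, 5): e=[18,-10,96] → ·
    (0,3)@(1, 7): e=[-26,130,0] → ·  [on edge]
    (4,3)@(9, 7): e=[6,66,32] → #
    (5,3)@(11, 7): e=[14,50,40] → #
    (6,3)@(13, 7): e=[22,34,48] → #
    (9,3)@(19, 7): e=[46,-14,72] → ·
    (3,4)@(7, 9): e=[26,78,0] → #  [on edge]
    (8,4)@(17, 9): e=[66,-2,40] → ·
    (3,5)@(7, 11): e=[54,74,-24] → ·
    (4,5)@(9, 11): e=[62,58,-16] → ·
    (6,5)@(13, 11): e=[78,26,0] → #  [on edge]
    (9,6)@(19, 13): e=[130,-26,0] → ·  [on edge]
  covered (14 px):
    · · · · · · · · · · ·
    · · · · · · · · · · ·
    · · · · · · · # # · ·
    · · · · # # # # # · ·
    · · · # # # # # · · ·
    · · · · · · # # · · ·
    · · · · · · · · · · ·
T1:
  2·area = 30  (B↔C swapped to make it positive)
  edge (7, 5)→(2, 2): d=(-5,-3) top-left  bias=+0
  edge (2, 2)→(12, 2): d=(10,0) top-left  bias=+0
  edge (12, 2)→(7, 5): d=(-5,3) right/bottom  bias=-1
    (2,1)@(5, 3): e=[4,10,16] → #
    (3,1)@(7, 3): e=[10,10,10] → #
    (4,1)@(9, 3): e=[16,10,4] → #
    (5,1)@(11, 3): e=[22,10,-2] → ·
    (2,2)@(5, 5): e=[-6,30,6] → ·
    (3,2)@(7, 5): e=[0,30,0] → ·  [on edge]
    (4,2)@(9, 5): e=[6,30,-6] → ·
    (8,5)@(17, 11): e=[0,90,-60] → ·  [on edge]
  covered (3 px):
    · · · · · · · · · · ·
    · · # # # · · · · · ·
    · · · · · · · · · · ·
    · · · · · · · · · · ·
    · · · · · · · · · · ·
    · · · · · · · · · · ·
    · · · · · · · · · · ·
T2:
  2·area = 4
  edge (16, 10)→(20, 6): d=(4,-4) top-left  bias=+0
  edge (20, 6)→(17, 10): d=(-3,4) right/bottom  bias=-1
  edge (17, 10)→(16, 10): d=(-1,0) right/bottom  bias=-1
    (10,2)@(21, 5): e=[0,-1,5] → ·  [on edge]
    (9,3)@(19, 7): e=[0,1,3] → #  [on edge]
    (10,3)@(21, 7): e=[8,-7,3] → ·
    (8,4)@(17, 9): e=[0,3,1] → #  [on edge]
    (9,4)@(19, 9): e=[8,-5,1] → ·
    (7,5)@(15, 11): e=[0,5,-1] → ·  [on edge]
    (8,5)@(17, 11): e=[8,-3,-1] → ·
    (6,6)@(13, 13): e=[0,7,-3] → ·  [on edge]
  covered (2 px):
    · · · · · · · · · · ·
    · · · · · · · · · · ·
    · · · · · · · · · · ·
    · · · · · · · · · # ·
    · · · · · · · · # · ·
    · · · · · · · · · · ·
    · · · · · · · · · · ·
T3:
  degenerate (2·area = 0) — covers nothing

Answer: [[7,2],[8,2],[4,3],[5,3],[6,3],[7,3],[8,3],[3,4],[4,4],[5,4],[6,4],[7,4],[6,5],[7,5]]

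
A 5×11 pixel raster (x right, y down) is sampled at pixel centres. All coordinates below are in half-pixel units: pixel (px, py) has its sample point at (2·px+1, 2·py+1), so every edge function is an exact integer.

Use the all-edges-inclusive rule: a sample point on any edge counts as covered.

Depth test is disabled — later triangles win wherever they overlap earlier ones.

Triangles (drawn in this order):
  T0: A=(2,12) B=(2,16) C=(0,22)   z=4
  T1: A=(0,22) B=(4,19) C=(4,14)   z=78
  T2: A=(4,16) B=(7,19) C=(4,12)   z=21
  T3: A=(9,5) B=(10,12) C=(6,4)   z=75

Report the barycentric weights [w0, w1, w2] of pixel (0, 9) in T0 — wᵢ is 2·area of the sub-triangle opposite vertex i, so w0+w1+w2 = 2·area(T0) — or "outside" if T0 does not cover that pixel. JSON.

T0:
  2·area = 8
  edge (2, 12)→(2, 16): d=(0,4) inclusive
  edge (2, 16)→(0, 22): d=(-2,6) inclusive
  edge (0, 22)→(2, 12): d=(2,-10) inclusive
    (3,0)@(7, 1): e=[-20,0,28] → ·  [on edge]
    (1,3)@(3, 7): e=[-4,12,0] → ·  [on edge]
    (2,3)@(5, 7): e=[-12,0,20] → ·  [on edge]
    (1,6)@(3, 13): e=[-4,0,12] → ·  [on edge]
    (0,8)@(1, 17): e=[4,4,0] → █  [on edge]
    (1,8)@(3, 17): e=[-4,-8,20] → ·
    (0,9)@(1, 19): e=[4,0,4] → █  [on edge]
    (1,9)@(3, 19): e=[-4,-12,24] → ·
    (0,10)@(1, 21): e=[4,-4,8] → ·
  covered (2 px):
    · · · · ·
    · · · · ·
    · · · · ·
    · · · · ·
    · · · · ·
    · · · · ·
    · · · · ·
    · · · · ·
    █ · · · ·
    █ · · · ·
    · · · · ·
T1:
  2·area = 20  (B↔C swapped to make it positive)
  edge (0, 22)→(4, 14): d=(4,-8) inclusive
  edge (4, 14)→(4, 19): d=(0,5) inclusive
  edge (4, 19)→(0, 22): d=(-4,3) inclusive
    (1,8)@(3, 17): e=[4,5,11] → █
    (2,8)@(5, 17): e=[20,-5,5] → ·
    (1,9)@(3, 19): e=[12,5,3] → █
    (2,9)@(5, 19): e=[28,-5,-3] → ·
    (0,10)@(1, 21): e=[4,15,1] → █
    (1,10)@(3, 21): e=[20,5,-5] → ·
  covered (3 px):
    · · · · ·
    · · · · ·
    · · · · ·
    · · · · ·
    · · · · ·
    · · · · ·
    · · · · ·
    · · · · ·
    · █ · · ·
    · █ · · ·
    █ · · · ·
T2:
  2·area = 12  (B↔C swapped to make it positive)
  edge (4, 16)→(4, 12): d=(0,-4) inclusive
  edge (4, 12)→(7, 19): d=(3,7) inclusive
  edge (7, 19)→(4, 16): d=(-3,-3) inclusive
    (0,2)@(1, 5): e=[-12,0,24] → ·  [on edge]
    (0,6)@(1, 13): e=[-12,24,0] → ·  [on edge]
    (1,7)@(3, 15): e=[-4,16,0] → ·  [on edge]
    (2,7)@(5, 15): e=[4,2,6] → █
    (3,7)@(7, 15): e=[12,-12,12] → ·
    (2,8)@(5, 17): e=[4,8,0] → █  [on edge]
    (3,8)@(7, 17): e=[12,-6,6] → ·
    (2,9)@(5, 19): e=[4,14,-6] → ·
    (3,9)@(7, 19): e=[12,0,0] → █  [on edge]
    (4,9)@(9, 19): e=[20,-14,6] → ·
    (3,10)@(7, 21): e=[12,6,-6] → ·
    (4,10)@(9, 21): e=[20,-8,0] → ·  [on edge]
  covered (3 px):
    · · · · ·
    · · · · ·
    · · · · ·
    · · · · ·
    · · · · ·
    · · · · ·
    · · · · ·
    · · █ · ·
    · · █ · ·
    · · · █ ·
    · · · · ·
T3:
  2·area = 20
  edge (9, 5)→(10, 12): d=(1,7) inclusive
  edge (10, 12)→(6, 4): d=(-4,-8) inclusive
  edge (6, 4)→(9, 5): d=(3,1) inclusive
    (1,1)@(3, 3): e=[40,-20,0] → ·  [on edge]
    (3,2)@(7, 5): e=[14,4,2] → █
    (4,2)@(9, 5): e=[0,20,0] → █  [on edge]
    (3,3)@(7, 7): e=[16,-4,8] → ·
    (4,3)@(9, 7): e=[2,12,6] → █
    (4,4)@(9, 9): e=[4,4,12] → █
    (4,5)@(9, 11): e=[6,-4,18] → ·
  covered (4 px):
    · · · · ·
    · · · · ·
    · · · █ █
    · · · · █
    · · · · █
    · · · · ·
    · · · · ·
    · · · · ·
    · · · · ·
    · · · · ·
    · · · · ·

Final: [0,4,4]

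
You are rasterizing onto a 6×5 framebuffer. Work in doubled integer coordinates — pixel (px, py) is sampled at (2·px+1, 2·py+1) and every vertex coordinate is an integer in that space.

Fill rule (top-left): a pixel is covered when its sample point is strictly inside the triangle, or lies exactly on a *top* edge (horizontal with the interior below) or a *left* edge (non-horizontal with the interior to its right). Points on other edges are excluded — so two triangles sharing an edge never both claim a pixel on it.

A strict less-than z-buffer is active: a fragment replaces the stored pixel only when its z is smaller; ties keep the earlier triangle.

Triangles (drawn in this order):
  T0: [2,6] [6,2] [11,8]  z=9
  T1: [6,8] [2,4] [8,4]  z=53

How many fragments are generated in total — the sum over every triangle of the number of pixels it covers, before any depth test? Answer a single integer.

T0:
  2·area = 44
  edge (2, 6)→(6, 2): d=(4,-4) top-left  bias=+0
  edge (6, 2)→(11, 8): d=(5,6) right/bottom  bias=-1
  edge (11, 8)→(2, 6): d=(-9,-2) top-left  bias=+0
    (3,0)@(7, 1): e=[0,-11,55] → ·  [on edge]
    (2,1)@(5, 3): e=[0,11,33] → █  [on edge]
    (3,1)@(7, 3): e=[8,-1,37] → ·
    (1,2)@(3, 5): e=[0,33,11] → █  [on edge]
    (3,2)@(7, 5): e=[16,9,19] → █
    (4,2)@(9, 5): e=[24,-3,23] → ·
    (0,3)@(1, 7): e=[0,55,-11] → ·  [on edge]
    (1,3)@(3, 7): e=[8,43,-7] → ·
    (2,3)@(5, 7): e=[16,31,-3] → ·
    (3,3)@(7, 7): e=[24,19,1] → █
    (4,3)@(9, 7): e=[32,7,5] → █
    (5,3)@(11, 7): e=[40,-5,9] → ·
  covered (6 px):
    · · · · · ·
    · · █ · · ·
    · █ █ █ · ·
    · · · █ █ ·
    · · · · · ·
T1:
  2·area = 24
  edge (6, 8)→(2, 4): d=(-4,-4) top-left  bias=+0
  edge (2, 4)→(8, 4): d=(6,0) top-left  bias=+0
  edge (8, 4)→(6, 8): d=(-2,4) right/bottom  bias=-1
    (0,1)@(1, 3): e=[0,-6,30] → ·  [on edge]
    (1,2)@(3, 5): e=[0,6,18] → █  [on edge]
    (2,2)@(5, 5): e=[8,6,10] → █
    (3,2)@(7, 5): e=[16,6,2] → █
    (4,2)@(9, 5): e=[24,6,-6] → ·
    (1,3)@(3, 7): e=[-8,18,14] → ·
    (2,3)@(5, 7): e=[0,18,6] → █  [on edge]
    (3,3)@(7, 7): e=[8,18,-2] → ·
    (2,4)@(5, 9): e=[-8,30,2] → ·
    (3,4)@(7, 9): e=[0,30,-6] → ·  [on edge]
  covered (4 px):
    · · · · · ·
    · · · · · ·
    · █ █ █ · ·
    · · █ · · ·
    · · · · · ·

Result: 10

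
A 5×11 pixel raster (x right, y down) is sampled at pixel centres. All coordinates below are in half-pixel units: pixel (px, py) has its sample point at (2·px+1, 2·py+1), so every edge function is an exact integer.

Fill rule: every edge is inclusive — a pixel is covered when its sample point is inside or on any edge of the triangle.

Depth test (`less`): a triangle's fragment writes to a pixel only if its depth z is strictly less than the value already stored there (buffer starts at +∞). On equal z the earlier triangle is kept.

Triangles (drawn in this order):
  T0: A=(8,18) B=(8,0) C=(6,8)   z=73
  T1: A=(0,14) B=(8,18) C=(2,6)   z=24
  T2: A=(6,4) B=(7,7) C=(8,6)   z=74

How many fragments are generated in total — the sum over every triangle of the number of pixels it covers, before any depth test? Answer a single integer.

T0:
  2·area = 36  (B↔C swapped to make it positive)
  edge (8, 18)→(6, 8): d=(-2,-10) inclusive
  edge (6, 8)→(8, 0): d=(2,-8) inclusive
  edge (8, 0)→(8, 18): d=(0,18) inclusive
    (2,1)@(5, 3): e=[0,-18,54] → ·  [on edge]
    (3,2)@(7, 5): e=[16,2,18] → █
    (4,2)@(9, 5): e=[36,18,-18] → ·
    (3,3)@(7, 7): e=[12,6,18] → █
    (4,3)@(9, 7): e=[32,22,-18] → ·
    (3,4)@(7, 9): e=[8,10,18] → █
    (4,4)@(9, 9): e=[28,26,-18] → ·
    (3,5)@(7, 11): e=[4,14,18] → █
    (4,5)@(9, 11): e=[24,30,-18] → ·
    (3,6)@(7, 13): e=[0,18,18] → █  [on edge]
    (4,6)@(9, 13): e=[20,34,-18] → ·
    (3,7)@(7, 15): e=[-4,22,18] → ·
  covered (5 px):
    · · · · ·
    · · · · ·
    · · · █ ·
    · · · █ ·
    · · · █ ·
    · · · █ ·
    · · · █ ·
    · · · · ·
    · · · · ·
    · · · · ·
    · · · · ·
T1:
  2·area = 72  (B↔C swapped to make it positive)
  edge (0, 14)→(2, 6): d=(2,-8) inclusive
  edge (2, 6)→(8, 18): d=(6,12) inclusive
  edge (8, 18)→(0, 14): d=(-8,-4) inclusive
    (1,4)@(3, 9): e=[14,6,52] → █
    (2,4)@(5, 9): e=[30,-18,60] → ·
    (0,5)@(1, 11): e=[2,42,28] → █
    (2,5)@(5, 11): e=[34,-6,44] → ·
    (0,6)@(1, 13): e=[6,54,12] → █
    (2,6)@(5, 13): e=[38,6,28] → █
    (3,6)@(7, 13): e=[54,-18,36] → ·
    (0,7)@(1, 15): e=[10,66,-4] → ·
    (1,7)@(3, 15): e=[26,42,4] → █
    (3,7)@(7, 15): e=[58,-6,20] → ·
    (1,8)@(3, 17): e=[30,54,-12] → ·
    (2,8)@(5, 17): e=[46,30,-4] → ·
  covered (9 px):
    · · · · ·
    · · · · ·
    · · · · ·
    · · · · ·
    · █ · · ·
    █ █ · · ·
    █ █ █ · ·
    · █ █ · ·
    · · · █ ·
    · · · · ·
    · · · · ·
T2:
  2·area = 4  (B↔C swapped to make it positive)
  edge (6, 4)→(8, 6): d=(2,2) inclusive
  edge (8, 6)→(7, 7): d=(-1,1) inclusive
  edge (7, 7)→(6, 4): d=(-1,-3) inclusive
    (1,0)@(3, 1): e=[0,10,-6] → ·  [on edge]
    (2,0)@(5, 1): e=[-4,8,0] → ·  [on edge]
    (2,1)@(5, 3): e=[0,6,-2] → ·  [on edge]
    (3,2)@(7, 5): e=[0,2,2] → █  [on edge]
    (4,2)@(9, 5): e=[-4,0,8] → ·  [on edge]
    (3,3)@(7, 7): e=[4,0,0] → █  [on edge]
    (4,3)@(9, 7): e=[0,-2,6] → ·  [on edge]
    (2,4)@(5, 9): e=[12,0,-8] → ·  [on edge]
    (3,4)@(7, 9): e=[8,-2,-2] → ·
    (1,5)@(3, 11): e=[20,0,-16] → ·  [on edge]
    (0,6)@(1, 13): e=[28,0,-24] → ·  [on edge]
    (4,6)@(9, 13): e=[12,-8,0] → ·  [on edge]
  covered (2 px):
    · · · · ·
    · · · · ·
    · · · █ ·
    · · · █ ·
    · · · · ·
    · · · · ·
    · · · · ·
    · · · · ·
    · · · · ·
    · · · · ·
    · · · · ·

Result: 16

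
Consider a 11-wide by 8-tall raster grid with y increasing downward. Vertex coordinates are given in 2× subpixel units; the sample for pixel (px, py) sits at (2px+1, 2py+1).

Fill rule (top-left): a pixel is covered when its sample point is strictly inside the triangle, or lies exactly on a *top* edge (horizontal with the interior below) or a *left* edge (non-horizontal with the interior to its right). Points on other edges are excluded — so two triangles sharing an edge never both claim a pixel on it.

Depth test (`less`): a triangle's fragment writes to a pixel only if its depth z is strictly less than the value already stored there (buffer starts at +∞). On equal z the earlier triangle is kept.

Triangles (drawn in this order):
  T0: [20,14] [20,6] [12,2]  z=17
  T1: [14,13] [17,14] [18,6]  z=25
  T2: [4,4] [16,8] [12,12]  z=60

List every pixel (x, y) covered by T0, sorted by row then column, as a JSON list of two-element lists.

T0:
  2·area = 64  (B↔C swapped to make it positive)
  edge (20, 14)→(12, 2): d=(-8,-12) top-left  bias=+0
  edge (12, 2)→(20, 6): d=(8,4) right/bottom  bias=-1
  edge (20, 6)→(20, 14): d=(0,8) right/bottom  bias=-1
    (6,1)@(13, 3): e=[4,4,56] → █
    (7,1)@(15, 3): e=[28,-4,40] → ·
    (6,2)@(13, 5): e=[-12,20,56] → ·
    (7,2)@(15, 5): e=[12,12,40] → █
    (8,2)@(17, 5): e=[36,4,24] → █
    (9,2)@(19, 5): e=[60,-4,8] → ·
    (7,3)@(15, 7): e=[-4,28,40] → ·
    (8,3)@(17, 7): e=[20,20,24] → █
    (9,3)@(19, 7): e=[44,12,8] → █
    (10,3)@(21, 7): e=[68,4,-8] → ·
    (8,4)@(17, 9): e=[4,36,24] → █
    (10,4)@(21, 9): e=[52,20,-8] → ·
  covered (8 px):
    · · · · · · · · · · ·
    · · · · · · █ · · · ·
    · · · · · · · █ █ · ·
    · · · · · · · · █ █ ·
    · · · · · · · · █ █ ·
    · · · · · · · · · █ ·
    · · · · · · · · · · ·
    · · · · · · · · · · ·
T1:
  2·area = 25  (B↔C swapped to make it positive)
  edge (14, 13)→(18, 6): d=(4,-7) top-left  bias=+0
  edge (18, 6)→(17, 14): d=(-1,8) right/bottom  bias=-1
  edge (17, 14)→(14, 13): d=(-3,-1) top-left  bias=+0
    (8,4)@(17, 9): e=[5,5,15] → █
    (9,4)@(19, 9): e=[19,-11,17] → ·
    (8,5)@(17, 11): e=[13,3,9] → █
    (9,5)@(19, 11): e=[27,-13,11] → ·
    (7,6)@(15, 13): e=[7,17,1] → █
    (9,6)@(19, 13): e=[35,-15,5] → ·
    (7,7)@(15, 15): e=[15,15,-5] → ·
    (8,7)@(17, 15): e=[29,-1,-3] → ·
  covered (4 px):
    · · · · · · · · · · ·
    · · · · · · · · · · ·
    · · · · · · · · · · ·
    · · · · · · · · · · ·
    · · · · · · · · █ · ·
    · · · · · · · · █ · ·
    · · · · · · · █ █ · ·
    · · · · · · · · · · ·
T2:
  2·area = 64
  edge (4, 4)→(16, 8): d=(12,4) right/bottom  bias=-1
  edge (16, 8)→(12, 12): d=(-4,4) right/bottom  bias=-1
  edge (12, 12)→(4, 4): d=(-8,-8) top-left  bias=+0
    (0,0)@(1, 1): e=[-24,88,0] → ·  [on edge]
    (0,1)@(1, 3): e=[0,80,-16] → ·  [on edge]
    (1,1)@(3, 3): e=[-8,72,0] → ·  [on edge]
    (10,1)@(21, 3): e=[-80,0,144] → ·  [on edge]
    (2,2)@(5, 5): e=[8,56,0] → █  [on edge]
    (3,2)@(7, 5): e=[0,48,16] → ·  [on edge]
    (9,2)@(19, 5): e=[-48,0,112] → ·  [on edge]
    (2,3)@(5, 7): e=[32,48,-16] → ·
    (3,3)@(7, 7): e=[24,40,0] → █  [on edge]
    (4,3)@(9, 7): e=[16,32,16] → █
    (5,3)@(11, 7): e=[8,24,32] → █
    (6,3)@(13, 7): e=[0,16,48] → ·  [on edge]
    (8,3)@(17, 7): e=[-16,0,80] → ·  [on edge]
    (4,4)@(9, 9): e=[40,24,0] → █  [on edge]
    (7,4)@(15, 9): e=[16,0,48] → ·  [on edge]
    (9,4)@(19, 9): e=[0,-16,80] → ·  [on edge]
    (5,5)@(11, 11): e=[56,8,0] → █  [on edge]
    (6,5)@(13, 11): e=[48,0,16] → ·  [on edge]
    (5,6)@(11, 13): e=[80,0,-16] → ·  [on edge]
    (6,6)@(13, 13): e=[72,-8,0] → ·  [on edge]
    (4,7)@(9, 15): e=[112,0,-48] → ·  [on edge]
    (7,7)@(15, 15): e=[88,-24,0] → ·  [on edge]
  covered (8 px):
    · · · · · · · · · · ·
    · · · · · · · · · · ·
    · · █ · · · · · · · ·
    · · · █ █ █ · · · · ·
    · · · · █ █ █ · · · ·
    · · · · · █ · · · · ·
    · · · · · · · · · · ·
    · · · · · · · · · · ·

Final: [[6,1],[7,2],[8,2],[8,3],[9,3],[8,4],[9,4],[9,5]]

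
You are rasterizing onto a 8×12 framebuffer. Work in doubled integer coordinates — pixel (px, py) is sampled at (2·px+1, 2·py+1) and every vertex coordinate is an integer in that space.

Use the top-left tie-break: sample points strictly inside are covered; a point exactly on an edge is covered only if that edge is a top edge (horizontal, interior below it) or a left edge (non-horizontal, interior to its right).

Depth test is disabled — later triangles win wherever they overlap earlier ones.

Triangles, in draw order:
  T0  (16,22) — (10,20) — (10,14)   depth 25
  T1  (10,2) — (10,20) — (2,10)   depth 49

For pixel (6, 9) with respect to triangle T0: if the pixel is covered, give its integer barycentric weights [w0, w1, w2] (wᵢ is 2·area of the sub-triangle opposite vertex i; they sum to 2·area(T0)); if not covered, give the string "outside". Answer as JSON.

T0:
  2·area = 36
  edge (16, 22)→(10, 20): d=(-6,-2) top-left  bias=+0
  edge (10, 20)→(10, 14): d=(0,-6) top-left  bias=+0
  edge (10, 14)→(16, 22): d=(6,8) right/bottom  bias=-1
    (0,8)@(1, 17): e=[0,-54,90] → ·  [on edge]
    (5,8)@(11, 17): e=[20,6,10] → #
    (6,8)@(13, 17): e=[24,18,-6] → ·
    (3,9)@(7, 19): e=[0,-18,54] → ·  [on edge]
    (5,9)@(11, 19): e=[8,6,22] → #
    (6,9)@(13, 19): e=[12,18,6] → #
    (7,9)@(15, 19): e=[16,30,-10] → ·
    (5,10)@(11, 21): e=[-4,6,34] → ·
    (6,10)@(13, 21): e=[0,18,18] → #  [on edge]
    (7,10)@(15, 21): e=[4,30,2] → #
    (6,11)@(13, 23): e=[-12,18,30] → ·
    (7,11)@(15, 23): e=[-8,30,14] → ·
  covered (5 px):
    · · · · · · · ·
    · · · · · · · ·
    · · · · · · · ·
    · · · · · · · ·
    · · · · · · · ·
    · · · · · · · ·
    · · · · · · · ·
    · · · · · · · ·
    · · · · · # · ·
    · · · · · # # ·
    · · · · · · # #
    · · · · · · · ·
T1:
  2·area = 144
  edge (10, 2)→(10, 20): d=(0,18) right/bottom  bias=-1
  edge (10, 20)→(2, 10): d=(-8,-10) top-left  bias=+0
  edge (2, 10)→(10, 2): d=(8,-8) top-left  bias=+0
    (5,0)@(11, 1): e=[-18,162,0] → ·  [on edge]
    (4,1)@(9, 3): e=[18,126,0] → #  [on edge]
    (5,1)@(11, 3): e=[-18,146,16] → ·
    (3,2)@(7, 5): e=[54,90,0] → #  [on edge]
    (5,2)@(11, 5): e=[-18,130,32] → ·
    (2,3)@(5, 7): e=[90,54,0] → #  [on edge]
    (5,3)@(11, 7): e=[-18,114,48] → ·
    (1,4)@(3, 9): e=[126,18,0] → #  [on edge]
    (5,4)@(11, 9): e=[-18,98,64] → ·
    (0,5)@(1, 11): e=[162,-18,0] → ·  [on edge]
    (1,5)@(3, 11): e=[126,2,16] → #
    (5,5)@(11, 11): e=[-18,82,80] → ·
  covered (20 px):
    · · · · · · · ·
    · · · · # · · ·
    · · · # # · · ·
    · · # # # · · ·
    · # # # # · · ·
    · # # # # · · ·
    · · # # # · · ·
    · · · # # · · ·
    · · · · # · · ·
    · · · · · · · ·
    · · · · · · · ·
    · · · · · · · ·

Answer: [18,6,12]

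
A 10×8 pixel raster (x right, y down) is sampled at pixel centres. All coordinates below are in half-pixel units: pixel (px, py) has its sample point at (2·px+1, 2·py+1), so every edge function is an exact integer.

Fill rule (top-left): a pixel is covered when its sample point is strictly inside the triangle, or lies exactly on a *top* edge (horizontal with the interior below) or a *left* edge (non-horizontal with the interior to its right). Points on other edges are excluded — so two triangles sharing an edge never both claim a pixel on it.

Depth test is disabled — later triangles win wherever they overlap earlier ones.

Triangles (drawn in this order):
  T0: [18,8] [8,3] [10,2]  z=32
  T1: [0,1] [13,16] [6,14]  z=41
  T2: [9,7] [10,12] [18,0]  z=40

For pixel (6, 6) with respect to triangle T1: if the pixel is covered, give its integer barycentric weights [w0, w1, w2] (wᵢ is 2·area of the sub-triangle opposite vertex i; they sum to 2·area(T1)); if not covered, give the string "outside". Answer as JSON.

T0:
  2·area = 20
  edge (18, 8)→(8, 3): d=(-10,-5) top-left  bias=+0
  edge (8, 3)→(10, 2): d=(2,-1) top-left  bias=+0
  edge (10, 2)→(18, 8): d=(8,6) right/bottom  bias=-1
    (4,1)@(9, 3): e=[5,1,14] → X
    (5,1)@(11, 3): e=[15,3,2] → X
    (6,1)@(13, 3): e=[25,5,-10] → .
    (4,2)@(9, 5): e=[-15,5,30] → .
    (5,2)@(11, 5): e=[-5,7,18] → .
    (6,2)@(13, 5): e=[5,9,6] → X
    (7,2)@(15, 5): e=[15,11,-6] → .
    (6,3)@(13, 7): e=[-15,13,22] → .
  covered (3 px):
    . . . . . . . . . .
    . . . . X X . . . .
    . . . . . . X . . .
    . . . . . . . . . .
    . . . . . . . . . .
    . . . . . . . . . .
    . . . . . . . . . .
    . . . . . . . . . .
T1:
  2·area = 79
  edge (0, 1)→(13, 16): d=(13,15) right/bottom  bias=-1
  edge (13, 16)→(6, 14): d=(-7,-2) top-left  bias=+0
  edge (6, 14)→(0, 1): d=(-6,-13) top-left  bias=+0
    (0,1)@(1, 3): e=[11,67,1] → X
    (1,1)@(3, 3): e=[-19,71,27] → .
    (0,2)@(1, 5): e=[37,53,-11] → .
    (1,2)@(3, 5): e=[7,57,15] → X
    (2,2)@(5, 5): e=[-23,61,41] → .
    (1,3)@(3, 7): e=[33,43,3] → X
    (2,3)@(5, 7): e=[3,47,29] → X
    (3,3)@(7, 7): e=[-27,51,55] → .
    (1,4)@(3, 9): e=[59,29,-9] → .
    (2,4)@(5, 9): e=[29,33,17] → X
    (3,4)@(7, 9): e=[-1,37,43] → .
    (2,5)@(5, 11): e=[55,19,5] → X
  covered (10 px):
    . . . . . . . . . .
    X . . . . . . . . .
    . X . . . . . . . .
    . X X . . . . . . .
    . . X . . . . . . .
    . . X X . . . . . .
    . . . X X . . . . .
    . . . . . X . . . .
T2:
  2·area = 52  (B↔C swapped to make it positive)
  edge (9, 7)→(18, 0): d=(9,-7) top-left  bias=+0
  edge (18, 0)→(10, 12): d=(-8,12) right/bottom  bias=-1
  edge (10, 12)→(9, 7): d=(-1,-5) top-left  bias=+0
    (8,0)@(17, 1): e=[2,4,46] → X
    (9,0)@(19, 1): e=[16,-20,56] → .
    (7,1)@(15, 3): e=[6,12,34] → X
    (8,1)@(17, 3): e=[20,-12,44] → .
    (6,2)@(13, 5): e=[10,20,22] → X
    (7,2)@(15, 5): e=[24,-4,32] → .
    (4,3)@(9, 7): e=[0,52,0] → X  [on edge]
    (5,3)@(11, 7): e=[14,28,10] → X
    (7,3)@(15, 7): e=[42,-20,30] → .
    (4,4)@(9, 9): e=[18,36,-2] → .
    (5,4)@(11, 9): e=[32,12,8] → X
    (6,4)@(13, 9): e=[46,-12,18] → .
  covered (7 px):
    . . . . . . . . X .
    . . . . . . . X . .
    . . . . . . X . . .
    . . . . X X X . . .
    . . . . . X . . . .
    . . . . . . . . . .
    . . . . . . . . . .
    . . . . . . . . . .

Final: "outside"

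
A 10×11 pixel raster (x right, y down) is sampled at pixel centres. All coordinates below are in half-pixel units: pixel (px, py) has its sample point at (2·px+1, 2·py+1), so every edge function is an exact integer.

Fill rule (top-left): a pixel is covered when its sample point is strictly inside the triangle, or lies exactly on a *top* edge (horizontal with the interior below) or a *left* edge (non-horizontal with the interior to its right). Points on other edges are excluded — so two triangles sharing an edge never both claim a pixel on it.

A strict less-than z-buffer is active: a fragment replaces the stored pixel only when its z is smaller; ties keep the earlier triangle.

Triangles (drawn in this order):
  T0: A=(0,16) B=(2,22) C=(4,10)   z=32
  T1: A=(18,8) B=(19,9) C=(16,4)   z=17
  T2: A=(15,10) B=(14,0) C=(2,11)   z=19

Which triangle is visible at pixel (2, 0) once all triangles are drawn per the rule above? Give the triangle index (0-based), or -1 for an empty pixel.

T0:
  2·area = 36  (B↔C swapped to make it positive)
  edge (0, 16)→(4, 10): d=(4,-6) top-left  bias=+0
  edge (4, 10)→(2, 22): d=(-2,12) right/bottom  bias=-1
  edge (2, 22)→(0, 16): d=(-2,-6) top-left  bias=+0
    (1,6)@(3, 13): e=[6,6,24] → X
    (2,6)@(5, 13): e=[18,-18,36] → .
    (0,7)@(1, 15): e=[2,26,8] → X
    (2,7)@(5, 15): e=[26,-22,32] → .
    (0,8)@(1, 17): e=[10,22,4] → X
    (1,8)@(3, 17): e=[22,-2,16] → .
    (0,9)@(1, 19): e=[18,18,0] → X  [on edge]
    (1,9)@(3, 19): e=[30,-6,12] → .
    (0,10)@(1, 21): e=[26,14,-4] → .
  covered (5 px):
    . . . . . . . . . .
    . . . . . . . . . .
    . . . . . . . . . .
    . . . . . . . . . .
    . . . . . . . . . .
    . . . . . . . . . .
    . X . . . . . . . .
    X X . . . . . . . .
    X . . . . . . . . .
    X . . . . . . . . .
    . . . . . . . . . .
T1:
  2·area = 2  (B↔C swapped to make it positive)
  edge (18, 8)→(16, 4): d=(-2,-4) top-left  bias=+0
  edge (16, 4)→(19, 9): d=(3,5) right/bottom  bias=-1
  edge (19, 9)→(18, 8): d=(-1,-1) top-left  bias=+0
    (5,0)@(11, 1): e=[-14,16,0] → .  [on edge]
    (6,1)@(13, 3): e=[-10,12,0] → .  [on edge]
    (7,2)@(15, 5): e=[-6,8,0] → .  [on edge]
    (8,3)@(17, 7): e=[-2,4,0] → .  [on edge]
    (9,4)@(19, 9): e=[2,0,0] → .  [on edge]
  covered (0 px):
    . . . . . . . . . .
    . . . . . . . . . .
    . . . . . . . . . .
    . . . . . . . . . .
    . . . . . . . . . .
    . . . . . . . . . .
    . . . . . . . . . .
    . . . . . . . . . .
    . . . . . . . . . .
    . . . . . . . . . .
    . . . . . . . . . .
T2:
  2·area = 131  (B↔C swapped to make it positive)
  edge (15, 10)→(2, 11): d=(-13,1) right/bottom  bias=-1
  edge (2, 11)→(14, 0): d=(12,-11) top-left  bias=+0
  edge (14, 0)→(15, 10): d=(1,10) right/bottom  bias=-1
    (6,0)@(13, 1): e=[119,1,11] → X
    (7,0)@(15, 1): e=[117,23,-9] → .
    (5,1)@(11, 3): e=[95,3,33] → X
    (7,1)@(15, 3): e=[91,47,-7] → .
    (4,2)@(9, 5): e=[71,5,55] → X
    (7,2)@(15, 5): e=[65,71,-5] → .
    (3,3)@(7, 7): e=[47,7,77] → X
    (7,3)@(15, 7): e=[39,95,-3] → .
    (2,4)@(5, 9): e=[23,9,99] → X
    (7,4)@(15, 9): e=[13,119,-1] → .
    (2,5)@(5, 11): e=[-3,33,101] → .
    (3,5)@(7, 11): e=[-5,55,81] → .
  covered (15 px):
    . . . . . . X . . .
    . . . . . X X . . .
    . . . . X X X . . .
    . . . X X X X . . .
    . . X X X X X . . .
    . . . . . . . . . .
    . . . . . . . . . .
    . . . . . . . . . .
    . . . . . . . . . .
    . . . . . . . . . .
    . . . . . . . . . .

Z-buffer (winner per pixel, '.' = empty):
  . . . . . . 2 . . .
  . . . . . 2 2 . . .
  . . . . 2 2 2 . . .
  . . . 2 2 2 2 . . .
  . . 2 2 2 2 2 . . .
  . . . . . . . . . .
  . 0 . . . . . . . .
  0 0 . . . . . . . .
  0 . . . . . . . . .
  0 . . . . . . . . .
  . . . . . . . . . .

Final: -1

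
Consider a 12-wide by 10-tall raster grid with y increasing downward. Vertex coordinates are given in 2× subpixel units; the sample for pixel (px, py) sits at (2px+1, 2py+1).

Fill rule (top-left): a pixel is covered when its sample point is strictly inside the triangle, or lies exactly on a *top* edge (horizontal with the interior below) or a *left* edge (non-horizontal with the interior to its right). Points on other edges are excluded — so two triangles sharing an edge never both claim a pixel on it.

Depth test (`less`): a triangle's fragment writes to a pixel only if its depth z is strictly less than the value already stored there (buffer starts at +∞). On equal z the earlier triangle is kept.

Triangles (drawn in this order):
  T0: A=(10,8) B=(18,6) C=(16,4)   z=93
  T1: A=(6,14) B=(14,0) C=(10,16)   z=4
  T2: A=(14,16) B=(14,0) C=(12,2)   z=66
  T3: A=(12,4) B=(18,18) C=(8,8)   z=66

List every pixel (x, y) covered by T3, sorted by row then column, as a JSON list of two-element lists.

T0:
  2·area = 20  (B↔C swapped to make it positive)
  edge (10, 8)→(16, 4): d=(6,-4) top-left  bias=+0
  edge (16, 4)→(18, 6): d=(2,2) right/bottom  bias=-1
  edge (18, 6)→(10, 8): d=(-8,2) right/bottom  bias=-1
    (6,0)@(13, 1): e=[-30,0,50] → .  [on edge]
    (7,1)@(15, 3): e=[-10,0,30] → .  [on edge]
    (7,2)@(15, 5): e=[2,4,14] → X
    (8,2)@(17, 5): e=[10,0,10] → .  [on edge]
    (6,3)@(13, 7): e=[6,12,2] → X
    (7,3)@(15, 7): e=[14,8,-2] → .
    (9,3)@(19, 7): e=[30,0,-10] → .  [on edge]
    (6,4)@(13, 9): e=[18,16,-14] → .
    (10,4)@(21, 9): e=[50,0,-30] → .  [on edge]
    (11,5)@(23, 11): e=[70,0,-50] → .  [on edge]
  covered (2 px):
    . . . . . . . . . . . .
    . . . . . . . . . . . .
    . . . . . . . X . . . .
    . . . . . . X . . . . .
    . . . . . . . . . . . .
    . . . . . . . . . . . .
    . . . . . . . . . . . .
    . . . . . . . . . . . .
    . . . . . . . . . . . .
    . . . . . . . . . . . .
T1:
  2·area = 72
  edge (6, 14)→(14, 0): d=(8,-14) top-left  bias=+0
  edge (14, 0)→(10, 16): d=(-4,16) right/bottom  bias=-1
  edge (10, 16)→(6, 14): d=(-4,-2) top-left  bias=+0
    (6,1)@(13, 3): e=[10,4,58] → X
    (7,1)@(15, 3): e=[38,-28,62] → .
    (6,2)@(13, 5): e=[26,-4,50] → .
    (5,3)@(11, 7): e=[14,20,38] → X
    (6,3)@(13, 7): e=[42,-12,42] → .
    (4,4)@(9, 9): e=[2,44,26] → X
    (6,4)@(13, 9): e=[58,-20,34] → .
    (4,5)@(9, 11): e=[18,36,18] → X
    (6,5)@(13, 11): e=[74,-28,26] → .
    (3,6)@(7, 13): e=[6,60,6] → X
    (5,6)@(11, 13): e=[62,-4,14] → .
    (3,7)@(7, 15): e=[22,52,-2] → .
  covered (9 px):
    . . . . . . . . . . . .
    . . . . . . X . . . . .
    . . . . . . . . . . . .
    . . . . . X . . . . . .
    . . . . X X . . . . . .
    . . . . X X . . . . . .
    . . . X X . . . . . . .
    . . . . X . . . . . . .
    . . . . . . . . . . . .
    . . . . . . . . . . . .
T2:
  2·area = 32  (B↔C swapped to make it positive)
  edge (14, 16)→(12, 2): d=(-2,-14) top-left  bias=+0
  edge (12, 2)→(14, 0): d=(2,-2) top-left  bias=+0
  edge (14, 0)→(14, 16): d=(0,16) right/bottom  bias=-1
    (6,0)@(13, 1): e=[16,0,16] → X  [on edge]
    (7,0)@(15, 1): e=[44,4,-16] → .
    (5,1)@(11, 3): e=[-16,0,48] → .  [on edge]
    (6,1)@(13, 3): e=[12,4,16] → X
    (7,1)@(15, 3): e=[40,8,-16] → .
    (4,2)@(9, 5): e=[-48,0,80] → .  [on edge]
    (6,2)@(13, 5): e=[8,8,16] → X
    (7,2)@(15, 5): e=[36,12,-16] → .
    (3,3)@(7, 7): e=[-80,0,112] → .  [on edge]
    (6,3)@(13, 7): e=[4,12,16] → X
    (7,3)@(15, 7): e=[32,16,-16] → .
    (2,4)@(5, 9): e=[-112,0,144] → .  [on edge]
    (6,4)@(13, 9): e=[0,16,16] → X  [on edge]
    (1,5)@(3, 11): e=[-144,0,176] → .  [on edge]
    (0,6)@(1, 13): e=[-176,0,208] → .  [on edge]
  covered (5 px):
    . . . . . . X . . . . .
    . . . . . . X . . . . .
    . . . . . . X . . . . .
    . . . . . . X . . . . .
    . . . . . . X . . . . .
    . . . . . . . . . . . .
    . . . . . . . . . . . .
    . . . . . . . . . . . .
    . . . . . . . . . . . .
    . . . . . . . . . . . .
T3:
  2·area = 80
  edge (12, 4)→(18, 18): d=(6,14) right/bottom  bias=-1
  edge (18, 18)→(8, 8): d=(-10,-10) top-left  bias=+0
  edge (8, 8)→(12, 4): d=(4,-4) top-left  bias=+0
    (0,0)@(1, 1): e=[136,0,-56] → .  [on edge]
    (7,0)@(15, 1): e=[-60,140,0] → .  [on edge]
    (1,1)@(3, 3): e=[120,0,-40] → .  [on edge]
    (6,1)@(13, 3): e=[-20,100,0] → .  [on edge]
    (2,2)@(5, 5): e=[104,0,-24] → .  [on edge]
    (5,2)@(11, 5): e=[20,60,0] → X  [on edge]
    (6,2)@(13, 5): e=[-8,80,8] → .
    (3,3)@(7, 7): e=[88,0,-8] → .  [on edge]
    (4,3)@(9, 7): e=[60,20,0] → X  [on edge]
    (6,3)@(13, 7): e=[4,60,16] → X
    (7,3)@(15, 7): e=[-24,80,24] → .
    (3,4)@(7, 9): e=[100,-20,0] → .  [on edge]
    (4,4)@(9, 9): e=[72,0,8] → X  [on edge]
    (2,5)@(5, 11): e=[140,-60,0] → .  [on edge]
    (5,5)@(11, 11): e=[56,0,24] → X  [on edge]
    (7,5)@(15, 11): e=[0,40,40] → .  [on edge]
    (1,6)@(3, 13): e=[180,-100,0] → .  [on edge]
    (6,6)@(13, 13): e=[40,0,40] → X  [on edge]
    (0,7)@(1, 15): e=[220,-140,0] → .  [on edge]
    (7,7)@(15, 15): e=[24,0,56] → X  [on edge]
    (8,8)@(17, 17): e=[8,0,72] → X  [on edge]
    (9,9)@(19, 19): e=[-8,0,88] → .  [on edge]
  covered (13 px):
    . . . . . . . . . . . .
    . . . . . . . . . . . .
    . . . . . X . . . . . .
    . . . . X X X . . . . .
    . . . . X X X . . . . .
    . . . . . X X . . . . .
    . . . . . . X X . . . .
    . . . . . . . X . . . .
    . . . . . . . . X . . .
    . . . . . . . . . . . .

Result: [[5,2],[4,3],[5,3],[6,3],[4,4],[5,4],[6,4],[5,5],[6,5],[6,6],[7,6],[7,7],[8,8]]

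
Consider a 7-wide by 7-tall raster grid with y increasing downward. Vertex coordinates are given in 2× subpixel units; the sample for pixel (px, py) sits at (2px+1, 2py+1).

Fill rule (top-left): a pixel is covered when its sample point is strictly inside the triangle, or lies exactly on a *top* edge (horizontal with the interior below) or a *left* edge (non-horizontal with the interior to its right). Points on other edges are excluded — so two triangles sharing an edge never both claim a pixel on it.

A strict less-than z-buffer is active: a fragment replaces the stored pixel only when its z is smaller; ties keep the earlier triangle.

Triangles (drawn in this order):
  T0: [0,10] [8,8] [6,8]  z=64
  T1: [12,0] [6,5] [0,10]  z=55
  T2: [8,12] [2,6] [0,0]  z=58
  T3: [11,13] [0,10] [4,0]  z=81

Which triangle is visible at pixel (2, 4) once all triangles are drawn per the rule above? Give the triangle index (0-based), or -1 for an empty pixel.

T0:
  2·area = 4  (B↔C swapped to make it positive)
  edge (0, 10)→(6, 8): d=(6,-2) top-left  bias=+0
  edge (6, 8)→(8, 8): d=(2,0) top-left  bias=+0
  edge (8, 8)→(0, 10): d=(-8,2) right/bottom  bias=-1
    (4,3)@(9, 7): e=[0,-2,6] → ·  [on edge]
    (1,4)@(3, 9): e=[0,2,2] → █  [on edge]
    (2,4)@(5, 9): e=[4,2,-2] → ·
    (1,5)@(3, 11): e=[12,6,-14] → ·
  covered (1 px):
    · · · · · · ·
    · · · · · · ·
    · · · · · · ·
    · · · · · · ·
    · █ · · · · ·
    · · · · · · ·
    · · · · · · ·
T1:
  degenerate (2·area = 0) — covers nothing
T2:
  2·area = 24
  edge (8, 12)→(2, 6): d=(-6,-6) top-left  bias=+0
  edge (2, 6)→(0, 0): d=(-2,-6) top-left  bias=+0
  edge (0, 0)→(8, 12): d=(8,12) right/bottom  bias=-1
    (0,1)@(1, 3): e=[12,0,12] → █  [on edge]
    (1,1)@(3, 3): e=[24,12,-12] → ·
    (0,2)@(1, 5): e=[0,-4,28] → ·  [on edge]
    (1,2)@(3, 5): e=[12,8,4] → █
    (2,2)@(5, 5): e=[24,20,-20] → ·
    (1,3)@(3, 7): e=[0,4,20] → █  [on edge]
    (2,3)@(5, 7): e=[12,16,-4] → ·
    (1,4)@(3, 9): e=[-12,0,36] → ·  [on edge]
    (2,4)@(5, 9): e=[0,12,12] → █  [on edge]
    (3,4)@(7, 9): e=[12,24,-12] → ·
    (2,5)@(5, 11): e=[-12,8,28] → ·
    (3,5)@(7, 11): e=[0,20,4] → █  [on edge]
    (4,6)@(9, 13): e=[0,28,-4] → ·  [on edge]
  covered (5 px):
    · · · · · · ·
    █ · · · · · ·
    · █ · · · · ·
    · █ · · · · ·
    · · █ · · · ·
    · · · █ · · ·
    · · · · · · ·
T3:
  2·area = 122
  edge (11, 13)→(0, 10): d=(-11,-3) top-left  bias=+0
  edge (0, 10)→(4, 0): d=(4,-10) top-left  bias=+0
  edge (4, 0)→(11, 13): d=(7,13) right/bottom  bias=-1
    (1,1)@(3, 3): e=[86,2,34] → █
    (2,1)@(5, 3): e=[92,22,8] → █
    (3,1)@(7, 3): e=[98,42,-18] → ·
    (1,2)@(3, 5): e=[64,10,48] → █
    (3,2)@(7, 5): e=[76,50,-4] → ·
    (1,3)@(3, 7): e=[42,18,62] → █
    (3,3)@(7, 7): e=[54,58,10] → █
    (4,3)@(9, 7): e=[60,78,-16] → ·
    (0,4)@(1, 9): e=[14,6,102] → █
    (4,4)@(9, 9): e=[38,86,-2] → ·
    (0,5)@(1, 11): e=[-8,14,116] → ·
    (1,5)@(3, 11): e=[-2,34,90] → ·
    (5,6)@(11, 13): e=[0,122,0] → ·  [on edge]
  covered (14 px):
    · · · · · · ·
    · █ █ · · · ·
    · █ █ · · · ·
    · █ █ █ · · ·
    █ █ █ █ · · ·
    · · █ █ █ · ·
    · · · · · · ·

Z-buffer (winner per pixel, '.' = empty):
  . . . . . . .
  2 3 3 . . . .
  . 2 3 . . . .
  . 2 3 3 . . .
  3 0 2 3 . . .
  . . 3 2 3 . .
  . . . . . . .

Answer: 2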